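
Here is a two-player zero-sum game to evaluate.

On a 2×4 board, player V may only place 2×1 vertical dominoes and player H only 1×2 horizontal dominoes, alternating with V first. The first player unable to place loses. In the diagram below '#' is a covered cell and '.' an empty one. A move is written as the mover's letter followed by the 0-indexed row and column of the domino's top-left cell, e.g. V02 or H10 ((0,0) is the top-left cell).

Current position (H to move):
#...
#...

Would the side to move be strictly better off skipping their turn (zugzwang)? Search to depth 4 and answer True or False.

zugzwang(#.../#..., H) = False

p1 H@[#.../#...]: H01[###./#...]+1* H02[#.##/#...]+1 H11[#.../###.]+1 H12[#.../#.##]+1
p2 V@[###./#...]: V03[####/#..#]-1*
p3 H@[####/#..#]: H11[####/####]+1*
p4 V@[####/####] terminal -1; root [#.../#...] d4
if H skipped the turn, V would face:
~ p1 V@[#.../#...]: V01[##../##..]-1 V02[#.#./#.#.]+1* V03[#..#/#..#]-1
~ p2 H@[#.#./#.#.] terminal -1; root [#.../#...] d4
compare (H): move=+1 vs pass=-1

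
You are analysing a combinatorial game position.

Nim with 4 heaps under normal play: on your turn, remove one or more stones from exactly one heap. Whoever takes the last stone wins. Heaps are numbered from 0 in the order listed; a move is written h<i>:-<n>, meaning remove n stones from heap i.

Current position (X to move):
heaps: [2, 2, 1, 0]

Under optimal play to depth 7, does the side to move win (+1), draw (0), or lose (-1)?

value((2,2,1,0), X) = +1

[(2,2,1,0)] X move#1: h0:-1:-1/(1,2,1,0), h0:-2:-1/(0,2,1,0), h1:-1:-1/(2,1,1,0), h1:-2:-1/(2,0,1,0), h2:-1:+1/(2,2,0,0)*
[(2,2,0,0)] O move#2: h0:-1:-1/(1,2,0,0)*, h0:-2:-1/(0,2,0,0), h1:-1:-1/(2,1,0,0), h1:-2:-1/(2,0,0,0)
[(1,2,0,0)] X move#3: h0:-1:-1/(0,2,0,0), h1:-1:+1/(1,1,0,0)*, h1:-2:-1/(1,0,0,0)
[(1,1,0,0)] O move#4: h0:-1:-1/(0,1,0,0)*, h1:-1:-1/(1,0,0,0)
[(0,1,0,0)] X move#5: h1:-1:+1/(0,0,0,0)*
[(0,0,0,0)] end (terminal -1, O#6); searched (2,2,1,0) to 7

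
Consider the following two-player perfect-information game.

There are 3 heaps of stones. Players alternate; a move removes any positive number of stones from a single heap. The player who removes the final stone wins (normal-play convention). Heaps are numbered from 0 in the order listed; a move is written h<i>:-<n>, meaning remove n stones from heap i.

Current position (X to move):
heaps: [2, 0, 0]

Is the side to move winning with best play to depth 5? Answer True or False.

[(2,0,0)] X move#1: h0:-1:-1/(1,0,0), h0:-2:+1/(0,0,0)*
[(0,0,0)] end (terminal -1, O#2); searched (2,0,0) to 5

X winning at [(2,0,0)]: True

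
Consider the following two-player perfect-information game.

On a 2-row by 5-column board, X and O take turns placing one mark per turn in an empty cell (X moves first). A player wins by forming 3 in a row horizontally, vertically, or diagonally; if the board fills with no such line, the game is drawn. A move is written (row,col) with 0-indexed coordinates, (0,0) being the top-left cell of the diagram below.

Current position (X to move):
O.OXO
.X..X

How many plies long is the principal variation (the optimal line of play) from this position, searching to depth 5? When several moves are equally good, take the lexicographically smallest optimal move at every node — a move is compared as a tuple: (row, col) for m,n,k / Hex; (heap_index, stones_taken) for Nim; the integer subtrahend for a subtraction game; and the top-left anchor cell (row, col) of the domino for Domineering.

PV length from [O.OXO/.X..X]: 4 plies

ply 1, X at O.OXO/.X..X | (0,1)=+0→OXOXO/.X..X*; (1,0)=-1→O.OXO/XX..X; (1,2)=-1→O.OXO/.XX.X; (1,3)=-1→O.OXO/.X.XX
ply 2, O at OXOXO/.X..X | (1,0)=+0→OXOXO/OX..X*; (1,2)=+0→OXOXO/.XO.X; (1,3)=+0→OXOXO/.X.OX
ply 3, X at OXOXO/OX..X | (1,2)=+0→OXOXO/OXX.X*; (1,3)=+0→OXOXO/OX.XX
ply 4, O at OXOXO/OXX.X | (1,3)=+0→OXOXO/OXXOX*
ply 5: OXOXO/OXXOX is terminal +0 (X); from O.OXO/.X..X depth 5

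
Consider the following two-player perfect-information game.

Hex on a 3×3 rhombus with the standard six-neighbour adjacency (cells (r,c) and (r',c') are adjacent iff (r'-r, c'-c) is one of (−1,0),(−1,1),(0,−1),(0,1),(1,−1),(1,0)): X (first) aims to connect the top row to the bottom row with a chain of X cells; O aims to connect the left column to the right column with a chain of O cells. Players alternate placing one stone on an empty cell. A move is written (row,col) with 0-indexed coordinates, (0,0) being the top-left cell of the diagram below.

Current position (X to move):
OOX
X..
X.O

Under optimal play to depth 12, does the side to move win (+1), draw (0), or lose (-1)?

[OOX/X../X.O] X move#1: (1,1):+1/OOX/XX./X.O*, (1,2):+1/OOX/X.X/X.O, (2,1):+1/OOX/X../XXO
[OOX/XX./X.O] end (terminal -1, O#2); searched OOX/X../X.O to 12

value(OOX/X../X.O, X) = +1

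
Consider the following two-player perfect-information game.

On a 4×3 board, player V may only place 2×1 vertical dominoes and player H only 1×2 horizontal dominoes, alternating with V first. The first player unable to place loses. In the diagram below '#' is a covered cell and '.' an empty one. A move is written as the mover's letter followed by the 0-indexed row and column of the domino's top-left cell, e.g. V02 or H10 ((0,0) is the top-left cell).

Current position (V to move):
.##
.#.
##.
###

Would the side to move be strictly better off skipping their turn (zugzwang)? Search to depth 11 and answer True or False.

zugzwang(.##/.#./##./###, V) = False

p1 V@[.##/.#./##./###]: V00[###/##./##./###]+1* V12[.##/.##/###/###]+1
p2 H@[###/##./##./###] terminal -1; root [.##/.#./##./###] d11
suppose V passes — search the same position with H to move:
pass> p1 H@[.##/.#./##./###] terminal -1; root [.##/.#./##./###] d11
for V: play +1, pass +1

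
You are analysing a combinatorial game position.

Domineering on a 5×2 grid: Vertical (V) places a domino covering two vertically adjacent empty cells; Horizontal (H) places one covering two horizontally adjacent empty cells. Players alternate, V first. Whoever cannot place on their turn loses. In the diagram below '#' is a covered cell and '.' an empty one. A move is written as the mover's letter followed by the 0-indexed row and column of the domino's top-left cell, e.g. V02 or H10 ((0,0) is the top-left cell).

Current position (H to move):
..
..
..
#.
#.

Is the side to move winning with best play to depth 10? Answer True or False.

ply 1, H at ../../../#./#. | H00=-1→##/../../#./#.; H10=+1→../##/../#./#.*; H20=-1→../../##/#./#.
ply 2, V at ../##/../#./#. | V21=-1→../##/.#/##/#.*; V31=-1→../##/../##/##
ply 3, H at ../##/.#/##/#. | H00=+1→##/##/.#/##/#.*
ply 4: ##/##/.#/##/#. is terminal -1 (V); from ../../../#./#. depth 10

H winning at [../../../#./#.]: True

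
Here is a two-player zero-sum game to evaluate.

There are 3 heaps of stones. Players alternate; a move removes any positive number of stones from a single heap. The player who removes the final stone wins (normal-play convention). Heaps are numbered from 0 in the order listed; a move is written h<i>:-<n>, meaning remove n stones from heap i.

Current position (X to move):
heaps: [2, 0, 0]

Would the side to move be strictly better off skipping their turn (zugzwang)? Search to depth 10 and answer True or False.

zugzwang((2,0,0), X) = False

[(2,0,0)] X move#1: h0:-1:-1/(1,0,0), h0:-2:+1/(0,0,0)*
[(0,0,0)] end (terminal -1, O#2); searched (2,0,0) to 10
pass branch (O moves first from the same position):
  | [(2,0,0)] O move#1: h0:-1:-1/(1,0,0), h0:-2:+1/(0,0,0)*
  | [(0,0,0)] end (terminal -1, X#2); searched (2,0,0) to 10
X moving scores +1; X passing scores -1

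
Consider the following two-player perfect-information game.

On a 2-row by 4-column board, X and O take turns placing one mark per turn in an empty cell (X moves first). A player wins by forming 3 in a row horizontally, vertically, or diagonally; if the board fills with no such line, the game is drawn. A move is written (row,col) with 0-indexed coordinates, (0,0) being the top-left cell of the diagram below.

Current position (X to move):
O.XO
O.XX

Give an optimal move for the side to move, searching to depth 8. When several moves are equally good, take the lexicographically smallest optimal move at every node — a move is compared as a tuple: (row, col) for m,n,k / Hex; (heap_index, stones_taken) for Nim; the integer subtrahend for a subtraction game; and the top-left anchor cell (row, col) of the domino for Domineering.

ply 1, X at O.XO/O.XX | (0,1)=+0→OXXO/O.XX; (1,1)=+1→O.XO/OXXX*
ply 2: O.XO/OXXX is terminal -1 (O); from O.XO/O.XX depth 8

X's best at [O.XO/O.XX]: (1,1)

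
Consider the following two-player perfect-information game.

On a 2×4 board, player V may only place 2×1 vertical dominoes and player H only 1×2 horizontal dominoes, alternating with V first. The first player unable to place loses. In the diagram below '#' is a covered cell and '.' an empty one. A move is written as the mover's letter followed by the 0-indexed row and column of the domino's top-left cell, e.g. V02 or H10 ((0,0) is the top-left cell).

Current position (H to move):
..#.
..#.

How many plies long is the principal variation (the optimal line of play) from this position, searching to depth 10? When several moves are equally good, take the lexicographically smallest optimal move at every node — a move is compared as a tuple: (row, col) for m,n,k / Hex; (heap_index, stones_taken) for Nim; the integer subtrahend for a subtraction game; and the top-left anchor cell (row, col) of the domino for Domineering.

[..#./..#.] H move#1: H00:+1/###./..#.*, H10:+1/..#./###.
[###./..#.] V move#2: V03:-1/####/..##*
[####/..##] H move#3: H10:+1/####/####*
[####/####] end (terminal -1, V#4); searched ..#./..#. to 10

PV length from [..#./..#.]: 3 plies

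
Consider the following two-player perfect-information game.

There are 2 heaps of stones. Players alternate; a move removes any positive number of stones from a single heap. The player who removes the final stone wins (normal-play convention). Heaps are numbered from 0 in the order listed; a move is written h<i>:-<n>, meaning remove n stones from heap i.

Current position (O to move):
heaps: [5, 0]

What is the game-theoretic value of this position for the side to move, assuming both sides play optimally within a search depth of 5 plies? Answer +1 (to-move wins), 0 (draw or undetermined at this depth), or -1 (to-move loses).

[(5,0)] O move#1: h0:-1:-1/(4,0), h0:-2:-1/(3,0), h0:-3:-1/(2,0), h0:-4:-1/(1,0), h0:-5:+1/(0,0)*
[(0,0)] end (terminal -1, X#2); searched (5,0) to 5

value((5,0), O) = +1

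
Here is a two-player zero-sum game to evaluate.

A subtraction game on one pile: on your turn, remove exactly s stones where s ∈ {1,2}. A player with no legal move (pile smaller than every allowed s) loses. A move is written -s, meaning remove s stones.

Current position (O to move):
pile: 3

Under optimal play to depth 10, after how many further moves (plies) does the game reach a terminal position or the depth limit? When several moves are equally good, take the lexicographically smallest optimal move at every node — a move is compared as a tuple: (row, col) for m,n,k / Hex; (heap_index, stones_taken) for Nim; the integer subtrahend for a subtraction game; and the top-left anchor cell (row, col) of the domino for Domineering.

PV length from [3]: 2 plies

ply 1, O at 3 | -1=-1→2*; -2=-1→1
ply 2, X at 2 | -1=-1→1; -2=+1→0*
ply 3: 0 is terminal -1 (O); from 3 depth 10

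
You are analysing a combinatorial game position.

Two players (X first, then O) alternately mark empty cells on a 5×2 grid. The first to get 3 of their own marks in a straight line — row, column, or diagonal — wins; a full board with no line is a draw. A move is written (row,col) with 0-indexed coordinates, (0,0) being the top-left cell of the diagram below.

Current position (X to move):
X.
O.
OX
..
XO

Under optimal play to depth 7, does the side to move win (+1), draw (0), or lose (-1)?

ply 1, X at X./O./OX/../XO | (0,1)=-1→XX/O./OX/../XO; (1,1)=-1→X./OX/OX/../XO; (3,0)=+0→X./O./OX/X./XO*; (3,1)=-1→X./O./OX/.X/XO
ply 2, O at X./O./OX/X./XO | (0,1)=+0→XO/O./OX/X./XO*; (1,1)=+0→X./OO/OX/X./XO; (3,1)=+0→X./O./OX/XO/XO
ply 3, X at XO/O./OX/X./XO | (1,1)=+0→XO/OX/OX/X./XO*; (3,1)=+0→XO/O./OX/XX/XO
ply 4, O at XO/OX/OX/X./XO | (3,1)=+0→XO/OX/OX/XO/XO*
ply 5: XO/OX/OX/XO/XO is terminal +0 (X); from X./O./OX/../XO depth 7

value(X./O./OX/../XO, X) = 0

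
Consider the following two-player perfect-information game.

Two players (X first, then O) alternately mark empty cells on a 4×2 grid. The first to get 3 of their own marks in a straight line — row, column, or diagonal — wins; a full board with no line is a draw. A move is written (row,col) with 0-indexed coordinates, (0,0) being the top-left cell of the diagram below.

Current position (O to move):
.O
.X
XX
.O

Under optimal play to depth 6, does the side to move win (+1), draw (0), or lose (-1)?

[.O/.X/XX/.O] O move#1: (0,0):+0/OO/.X/XX/.O*, (1,0):+0/.O/OX/XX/.O, (3,0):+0/.O/.X/XX/OO
[OO/.X/XX/.O] X move#2: (1,0):+0/OO/XX/XX/.O*, (3,0):+0/OO/.X/XX/XO
[OO/XX/XX/.O] O move#3: (3,0):+0/OO/XX/XX/OO*
[OO/XX/XX/OO] end (terminal +0, X#4); searched .O/.X/XX/.O to 6

value(.O/.X/XX/.O, O) = 0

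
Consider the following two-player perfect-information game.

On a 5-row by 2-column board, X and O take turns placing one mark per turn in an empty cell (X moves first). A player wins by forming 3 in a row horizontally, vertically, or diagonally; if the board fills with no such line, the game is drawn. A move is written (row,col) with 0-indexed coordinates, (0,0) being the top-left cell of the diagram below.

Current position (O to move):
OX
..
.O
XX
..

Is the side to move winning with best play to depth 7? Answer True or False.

O winning at [OX/../.O/XX/..]: False

[OX/../.O/XX/..] O move#1: (1,0):+0/OX/O./.O/XX/..*, (1,1):-1/OX/.O/.O/XX/.., (2,0):+0/OX/../OO/XX/.., (4,0):+0/OX/../.O/XX/O., (4,1):-1/OX/../.O/XX/.O
[OX/O./.O/XX/..] X move#2: (1,1):-1/OX/OX/.O/XX/.., (2,0):+0/OX/O./XO/XX/..*, (4,0):-1/OX/O./.O/XX/X., (4,1):-1/OX/O./.O/XX/.X
[OX/O./XO/XX/..] O move#3: (1,1):-1/OX/OO/XO/XX/.., (4,0):+0/OX/O./XO/XX/O.*, (4,1):-1/OX/O./XO/XX/.O
[OX/O./XO/XX/O.] X move#4: (1,1):+0/OX/OX/XO/XX/O.*, (4,1):+0/OX/O./XO/XX/OX
[OX/OX/XO/XX/O.] O move#5: (4,1):+0/OX/OX/XO/XX/OO*
[OX/OX/XO/XX/OO] end (terminal +0, X#6); searched OX/../.O/XX/.. to 7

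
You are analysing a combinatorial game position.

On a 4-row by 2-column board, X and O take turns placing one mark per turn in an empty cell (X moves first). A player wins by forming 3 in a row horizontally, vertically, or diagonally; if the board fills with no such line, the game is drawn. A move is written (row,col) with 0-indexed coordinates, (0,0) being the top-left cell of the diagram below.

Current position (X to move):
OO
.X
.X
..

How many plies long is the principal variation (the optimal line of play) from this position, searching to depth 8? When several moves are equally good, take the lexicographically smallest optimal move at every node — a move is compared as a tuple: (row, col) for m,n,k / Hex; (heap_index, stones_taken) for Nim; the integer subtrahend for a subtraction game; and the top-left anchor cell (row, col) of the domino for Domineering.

PV length from [OO/.X/.X/..]: 1 ply

ply 1, X at OO/.X/.X/.. | (1,0)=+0→OO/XX/.X/..; (2,0)=+0→OO/.X/XX/..; (3,0)=+0→OO/.X/.X/X.; (3,1)=+1→OO/.X/.X/.X*
ply 2: OO/.X/.X/.X is terminal -1 (O); from OO/.X/.X/.. depth 8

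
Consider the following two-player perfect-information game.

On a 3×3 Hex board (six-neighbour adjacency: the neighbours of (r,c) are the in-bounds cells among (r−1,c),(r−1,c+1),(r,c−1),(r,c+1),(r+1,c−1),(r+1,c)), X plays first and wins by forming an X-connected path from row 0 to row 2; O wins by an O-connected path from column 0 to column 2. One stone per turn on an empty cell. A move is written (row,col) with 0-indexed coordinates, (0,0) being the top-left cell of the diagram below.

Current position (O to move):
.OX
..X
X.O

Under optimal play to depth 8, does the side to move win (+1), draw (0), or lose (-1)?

p1 O@[.OX/..X/X.O]: (0,0)[OOX/..X/X.O]-1* (1,0)[.OX/O.X/X.O]-1 (1,1)[.OX/.OX/X.O]-1 (2,1)[.OX/..X/XOO]-1
p2 X@[OOX/..X/X.O]: (1,0)[OOX/X.X/X.O]+1* (1,1)[OOX/.XX/X.O]+1 (2,1)[OOX/..X/XXO]+1
p3 O@[OOX/X.X/X.O]: (1,1)[OOX/XOX/X.O]-1* (2,1)[OOX/X.X/XOO]-1
p4 X@[OOX/XOX/X.O]: (2,1)[OOX/XOX/XXO]+1*
p5 O@[OOX/XOX/XXO] terminal -1; root [.OX/..X/X.O] d8

value(.OX/..X/X.O, O) = -1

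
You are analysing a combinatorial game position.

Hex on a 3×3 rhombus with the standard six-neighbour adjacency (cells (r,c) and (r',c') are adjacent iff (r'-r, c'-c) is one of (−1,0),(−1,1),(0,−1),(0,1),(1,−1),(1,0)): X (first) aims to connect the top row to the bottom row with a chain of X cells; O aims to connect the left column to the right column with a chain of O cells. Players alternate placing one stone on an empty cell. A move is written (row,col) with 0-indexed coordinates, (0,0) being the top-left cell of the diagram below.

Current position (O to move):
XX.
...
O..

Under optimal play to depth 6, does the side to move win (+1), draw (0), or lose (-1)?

value(XX./.../O.., O) = +1

[XX./.../O..] O move#1: (0,2):+1/XXO/.../O..*, (1,0):-1/XX./O../O.., (1,1):+1/XX./.O./O.., (1,2):+1/XX./..O/O.., (2,1):+1/XX./.../OO., (2,2):+1/XX./.../O.O
[XXO/.../O..] X move#2: (1,0):-1/XXO/X../O..*, (1,1):-1/XXO/.X./O.., (1,2):-1/XXO/..X/O.., (2,1):-1/XXO/.../OX., (2,2):-1/XXO/.../O.X
[XXO/X../O..] O move#3: (1,1):+1/XXO/XO./O..*, (1,2):+1/XXO/X.O/O.., (2,1):+1/XXO/X../OO., (2,2):+1/XXO/X../O.O
[XXO/XO./O..] end (terminal -1, X#4); searched XX./.../O.. to 6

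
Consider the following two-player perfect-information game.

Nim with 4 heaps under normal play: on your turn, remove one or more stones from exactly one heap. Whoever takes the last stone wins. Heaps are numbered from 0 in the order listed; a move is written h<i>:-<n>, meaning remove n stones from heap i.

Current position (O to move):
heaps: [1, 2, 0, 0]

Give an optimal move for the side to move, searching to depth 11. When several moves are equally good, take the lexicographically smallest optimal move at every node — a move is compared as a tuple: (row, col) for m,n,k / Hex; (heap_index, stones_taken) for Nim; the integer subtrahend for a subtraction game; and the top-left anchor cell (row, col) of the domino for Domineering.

O's best at [(1,2,0,0)]: h1:-1

p1 O@[(1,2,0,0)]: h0:-1[(0,2,0,0)]-1 h1:-1[(1,1,0,0)]+1* h1:-2[(1,0,0,0)]-1
p2 X@[(1,1,0,0)]: h0:-1[(0,1,0,0)]-1* h1:-1[(1,0,0,0)]-1
p3 O@[(0,1,0,0)]: h1:-1[(0,0,0,0)]+1*
p4 X@[(0,0,0,0)] terminal -1; root [(1,2,0,0)] d11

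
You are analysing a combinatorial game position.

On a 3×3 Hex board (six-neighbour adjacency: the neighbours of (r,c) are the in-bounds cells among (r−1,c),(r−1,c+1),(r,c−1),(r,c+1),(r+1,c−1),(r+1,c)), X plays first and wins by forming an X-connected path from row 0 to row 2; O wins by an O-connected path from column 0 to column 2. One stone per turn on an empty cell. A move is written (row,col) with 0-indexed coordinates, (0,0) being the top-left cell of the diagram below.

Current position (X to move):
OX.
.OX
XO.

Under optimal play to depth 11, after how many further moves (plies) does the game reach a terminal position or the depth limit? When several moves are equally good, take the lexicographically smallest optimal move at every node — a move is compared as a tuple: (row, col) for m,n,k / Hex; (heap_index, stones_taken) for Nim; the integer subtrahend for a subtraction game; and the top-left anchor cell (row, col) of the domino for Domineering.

ply 1, X at OX./.OX/XO. | (0,2)=+1→OXX/.OX/XO.*; (1,0)=+1→OX./XOX/XO.; (2,2)=+1→OX./.OX/XOX
ply 2, O at OXX/.OX/XO. | (1,0)=-1→OXX/OOX/XO.*; (2,2)=-1→OXX/.OX/XOO
ply 3, X at OXX/OOX/XO. | (2,2)=+1→OXX/OOX/XOX*
ply 4: OXX/OOX/XOX is terminal -1 (O); from OX./.OX/XO. depth 11

PV length from [OX./.OX/XO.]: 3 plies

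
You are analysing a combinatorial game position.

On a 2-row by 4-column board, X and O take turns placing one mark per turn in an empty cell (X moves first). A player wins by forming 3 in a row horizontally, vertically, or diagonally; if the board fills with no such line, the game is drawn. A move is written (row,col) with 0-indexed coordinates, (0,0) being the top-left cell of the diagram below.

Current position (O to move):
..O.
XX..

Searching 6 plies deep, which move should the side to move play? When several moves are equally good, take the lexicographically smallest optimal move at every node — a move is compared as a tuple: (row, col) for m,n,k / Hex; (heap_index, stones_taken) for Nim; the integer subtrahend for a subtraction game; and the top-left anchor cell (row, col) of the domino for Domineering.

ply 1, O at ..O./XX.. | (0,0)=-1→O.O./XX..; (0,1)=-1→.OO./XX..; (0,3)=-1→..OO/XX..; (1,2)=+0→..O./XXO.*; (1,3)=-1→..O./XX.O
ply 2, X at ..O./XXO. | (0,0)=+0→X.O./XXO.*; (0,1)=+0→.XO./XXO.; (0,3)=+0→..OX/XXO.; (1,3)=-1→..O./XXOX
ply 3, O at X.O./XXO. | (0,1)=+0→XOO./XXO.*; (0,3)=+0→X.OO/XXO.; (1,3)=+0→X.O./XXOO
ply 4, X at XOO./XXO. | (0,3)=+0→XOOX/XXO.*; (1,3)=-1→XOO./XXOX
ply 5, O at XOOX/XXO. | (1,3)=+0→XOOX/XXOO*
ply 6: XOOX/XXOO is terminal +0 (X); from ..O./XX.. depth 6

O's best at [..O./XX..]: (1,2)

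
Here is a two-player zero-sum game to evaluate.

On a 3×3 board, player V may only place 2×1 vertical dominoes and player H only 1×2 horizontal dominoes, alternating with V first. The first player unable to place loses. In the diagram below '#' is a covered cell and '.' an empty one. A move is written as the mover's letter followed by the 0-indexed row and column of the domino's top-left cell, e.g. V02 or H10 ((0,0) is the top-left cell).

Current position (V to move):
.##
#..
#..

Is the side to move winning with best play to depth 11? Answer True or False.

V winning at [.##/#../#..]: True

p1 V@[.##/#../#..]: V11[.##/##./##.]+1* V12[.##/#.#/#.#]+1
p2 H@[.##/##./##.] terminal -1; root [.##/#../#..] d11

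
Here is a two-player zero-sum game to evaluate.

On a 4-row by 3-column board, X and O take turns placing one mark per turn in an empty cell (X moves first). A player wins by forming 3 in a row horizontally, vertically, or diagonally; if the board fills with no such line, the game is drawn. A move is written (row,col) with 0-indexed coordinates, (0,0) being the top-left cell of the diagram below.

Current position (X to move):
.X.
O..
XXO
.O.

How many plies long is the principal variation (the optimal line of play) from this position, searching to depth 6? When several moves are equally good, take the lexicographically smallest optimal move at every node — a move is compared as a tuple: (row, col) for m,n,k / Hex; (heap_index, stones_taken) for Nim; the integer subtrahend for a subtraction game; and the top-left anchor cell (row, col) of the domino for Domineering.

PV length from [.X./O../XXO/.O.]: 3 plies

[.X./O../XXO/.O.] X move#1: (0,0):+1/XX./O../XXO/.O.*, (0,2):+1/.XX/O../XXO/.O., (1,1):+1/.X./OX./XXO/.O., (1,2):+1/.X./O.X/XXO/.O., (3,0):+1/.X./O../XXO/XO., (3,2):-1/.X./O../XXO/.OX
[XX./O../XXO/.O.] O move#2: (0,2):-1/XXO/O../XXO/.O.*, (1,1):-1/XX./OO./XXO/.O., (1,2):-1/XX./O.O/XXO/.O., (3,0):-1/XX./O../XXO/OO., (3,2):-1/XX./O../XXO/.OO
[XXO/O../XXO/.O.] X move#3: (1,1):+1/XXO/OX./XXO/.O.*, (1,2):+1/XXO/O.X/XXO/.O., (3,0):-1/XXO/O../XXO/XO., (3,2):-1/XXO/O../XXO/.OX
[XXO/OX./XXO/.O.] end (terminal -1, O#4); searched .X./O../XXO/.O. to 6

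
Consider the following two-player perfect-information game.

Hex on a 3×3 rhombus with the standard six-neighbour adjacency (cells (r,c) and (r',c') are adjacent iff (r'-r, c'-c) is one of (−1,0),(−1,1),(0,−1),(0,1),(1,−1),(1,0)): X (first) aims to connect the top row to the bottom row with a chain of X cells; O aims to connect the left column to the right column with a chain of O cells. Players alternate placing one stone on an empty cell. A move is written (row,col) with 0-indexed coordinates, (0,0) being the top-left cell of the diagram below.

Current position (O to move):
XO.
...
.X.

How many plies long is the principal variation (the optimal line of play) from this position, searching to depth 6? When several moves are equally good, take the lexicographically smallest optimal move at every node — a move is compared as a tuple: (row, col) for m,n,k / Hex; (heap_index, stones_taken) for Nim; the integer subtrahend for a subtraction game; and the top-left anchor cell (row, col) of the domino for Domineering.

[XO./.../.X.] O move#1: (0,2):-1/XOO/.../.X., (1,0):-1/XO./O../.X., (1,1):+1/XO./.O./.X.*, (1,2):-1/XO./..O/.X., (2,0):-1/XO./.../OX., (2,2):-1/XO./.../.XO
[XO./.O./.X.] X move#2: (0,2):-1/XOX/.O./.X.*, (1,0):-1/XO./XO./.X., (1,2):-1/XO./.OX/.X., (2,0):-1/XO./.O./XX., (2,2):-1/XO./.O./.XX
[XOX/.O./.X.] O move#3: (1,0):-1/XOX/OO./.X., (1,2):+1/XOX/.OO/.X.*, (2,0):-1/XOX/.O./OX., (2,2):-1/XOX/.O./.XO
[XOX/.OO/.X.] X move#4: (1,0):-1/XOX/XOO/.X.*, (2,0):-1/XOX/.OO/XX., (2,2):-1/XOX/.OO/.XX
[XOX/XOO/.X.] O move#5: (2,0):+1/XOX/XOO/OX.*, (2,2):-1/XOX/XOO/.XO
[XOX/XOO/OX.] end (terminal -1, X#6); searched XO./.../.X. to 6

PV length from [XO./.../.X.]: 5 plies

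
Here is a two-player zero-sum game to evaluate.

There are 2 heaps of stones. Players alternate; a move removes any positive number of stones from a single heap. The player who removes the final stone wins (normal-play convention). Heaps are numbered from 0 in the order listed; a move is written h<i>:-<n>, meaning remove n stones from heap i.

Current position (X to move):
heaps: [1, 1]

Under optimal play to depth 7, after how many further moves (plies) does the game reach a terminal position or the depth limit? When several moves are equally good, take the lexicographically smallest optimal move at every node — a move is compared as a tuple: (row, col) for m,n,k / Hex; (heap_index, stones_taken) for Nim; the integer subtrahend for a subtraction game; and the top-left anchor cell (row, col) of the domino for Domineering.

[(1,1)] X move#1: h0:-1:-1/(0,1)*, h1:-1:-1/(1,0)
[(0,1)] O move#2: h1:-1:+1/(0,0)*
[(0,0)] end (terminal -1, X#3); searched (1,1) to 7

PV length from [(1,1)]: 2 plies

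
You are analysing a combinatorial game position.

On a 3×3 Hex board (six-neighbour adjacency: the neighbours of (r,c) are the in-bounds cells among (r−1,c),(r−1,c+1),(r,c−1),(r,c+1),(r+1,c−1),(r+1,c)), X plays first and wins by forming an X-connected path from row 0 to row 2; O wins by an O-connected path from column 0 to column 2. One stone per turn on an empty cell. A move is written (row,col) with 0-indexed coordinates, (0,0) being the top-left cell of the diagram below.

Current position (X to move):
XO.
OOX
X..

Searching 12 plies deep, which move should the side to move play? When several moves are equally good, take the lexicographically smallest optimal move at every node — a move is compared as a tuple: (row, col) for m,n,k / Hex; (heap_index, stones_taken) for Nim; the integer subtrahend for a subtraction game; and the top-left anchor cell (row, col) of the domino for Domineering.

[XO./OOX/X..] X move#1: (0,2):+1/XOX/OOX/X..*, (2,1):-1/XO./OOX/XX., (2,2):-1/XO./OOX/X.X
[XOX/OOX/X..] O move#2: (2,1):-1/XOX/OOX/XO.*, (2,2):-1/XOX/OOX/X.O
[XOX/OOX/XO.] X move#3: (2,2):+1/XOX/OOX/XOX*
[XOX/OOX/XOX] end (terminal -1, O#4); searched XO./OOX/X.. to 12

X's best at [XO./OOX/X..]: (0,2)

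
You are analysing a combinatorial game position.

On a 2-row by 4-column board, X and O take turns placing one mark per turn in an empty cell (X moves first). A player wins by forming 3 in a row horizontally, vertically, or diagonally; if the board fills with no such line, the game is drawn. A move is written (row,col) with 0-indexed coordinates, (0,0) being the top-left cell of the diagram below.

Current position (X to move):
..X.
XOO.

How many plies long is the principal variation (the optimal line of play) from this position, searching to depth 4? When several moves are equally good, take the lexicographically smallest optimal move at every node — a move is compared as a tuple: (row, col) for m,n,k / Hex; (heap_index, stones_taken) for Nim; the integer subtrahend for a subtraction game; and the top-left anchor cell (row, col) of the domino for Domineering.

PV length from [..X./XOO.]: 4 plies

[..X./XOO.] X move#1: (0,0):-1/X.X./XOO., (0,1):-1/.XX./XOO., (0,3):-1/..XX/XOO., (1,3):+0/..X./XOOX*
[..X./XOOX] O move#2: (0,0):+0/O.X./XOOX*, (0,1):+0/.OX./XOOX, (0,3):+0/..XO/XOOX
[O.X./XOOX] X move#3: (0,1):+0/OXX./XOOX*, (0,3):+0/O.XX/XOOX
[OXX./XOOX] O move#4: (0,3):+0/OXXO/XOOX*
[OXXO/XOOX] end (terminal +0, X#5); searched ..X./XOO. to 4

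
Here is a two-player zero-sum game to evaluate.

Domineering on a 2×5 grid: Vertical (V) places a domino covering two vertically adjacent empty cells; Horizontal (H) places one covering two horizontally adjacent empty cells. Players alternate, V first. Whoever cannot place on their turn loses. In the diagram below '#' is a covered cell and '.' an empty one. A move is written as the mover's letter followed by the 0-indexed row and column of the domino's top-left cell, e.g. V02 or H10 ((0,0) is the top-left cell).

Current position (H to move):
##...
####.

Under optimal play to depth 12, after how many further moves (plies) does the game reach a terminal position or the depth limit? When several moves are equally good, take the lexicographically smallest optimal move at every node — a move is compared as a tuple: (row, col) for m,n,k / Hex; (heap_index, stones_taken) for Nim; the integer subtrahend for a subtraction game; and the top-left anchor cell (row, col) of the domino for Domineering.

PV length from [##.../####.]: 1 ply

ply 1, H at ##.../####. | H02=-1→####./####.; H03=+1→##.##/####.*
ply 2: ##.##/####. is terminal -1 (V); from ##.../####. depth 12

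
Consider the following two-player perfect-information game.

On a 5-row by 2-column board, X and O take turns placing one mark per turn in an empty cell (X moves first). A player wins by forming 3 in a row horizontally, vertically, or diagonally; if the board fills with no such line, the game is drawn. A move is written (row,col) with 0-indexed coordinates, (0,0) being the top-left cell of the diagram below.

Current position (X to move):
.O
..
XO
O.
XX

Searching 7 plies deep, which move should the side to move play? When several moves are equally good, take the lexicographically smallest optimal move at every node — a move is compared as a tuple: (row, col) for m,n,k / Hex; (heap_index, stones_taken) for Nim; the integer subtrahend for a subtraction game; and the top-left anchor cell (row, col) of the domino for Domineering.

ply 1, X at .O/../XO/O./XX | (0,0)=-1→XO/../XO/O./XX; (1,0)=-1→.O/X./XO/O./XX; (1,1)=+0→.O/.X/XO/O./XX*; (3,1)=-1→.O/../XO/OX/XX
ply 2, O at .O/.X/XO/O./XX | (0,0)=+0→OO/.X/XO/O./XX*; (1,0)=+0→.O/OX/XO/O./XX; (3,1)=+0→.O/.X/XO/OO/XX
ply 3, X at OO/.X/XO/O./XX | (1,0)=+0→OO/XX/XO/O./XX*; (3,1)=+0→OO/.X/XO/OX/XX
ply 4, O at OO/XX/XO/O./XX | (3,1)=+0→OO/XX/XO/OO/XX*
ply 5: OO/XX/XO/OO/XX is terminal +0 (X); from .O/../XO/O./XX depth 7

X's best at [.O/../XO/O./XX]: (1,1)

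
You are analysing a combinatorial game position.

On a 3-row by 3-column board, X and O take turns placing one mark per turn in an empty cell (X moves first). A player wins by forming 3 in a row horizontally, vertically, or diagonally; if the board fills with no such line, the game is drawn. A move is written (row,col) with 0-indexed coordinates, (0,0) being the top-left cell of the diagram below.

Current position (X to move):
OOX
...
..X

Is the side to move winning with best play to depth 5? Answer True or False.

p1 X@[OOX/.../..X]: (1,0)[OOX/X../..X]+1* (1,1)[OOX/.X./..X]+1 (1,2)[OOX/..X/..X]+1 (2,0)[OOX/.../X.X]+1 (2,1)[OOX/.../.XX]+1
p2 O@[OOX/X../..X]: (1,1)[OOX/XO./..X]-1* (1,2)[OOX/X.O/..X]-1 (2,0)[OOX/X../O.X]-1 (2,1)[OOX/X../.OX]-1
p3 X@[OOX/XO./..X]: (1,2)[OOX/XOX/..X]+1* (2,0)[OOX/XO./X.X]-1 (2,1)[OOX/XO./.XX]+1
p4 O@[OOX/XOX/..X] terminal -1; root [OOX/.../..X] d5

X winning at [OOX/.../..X]: True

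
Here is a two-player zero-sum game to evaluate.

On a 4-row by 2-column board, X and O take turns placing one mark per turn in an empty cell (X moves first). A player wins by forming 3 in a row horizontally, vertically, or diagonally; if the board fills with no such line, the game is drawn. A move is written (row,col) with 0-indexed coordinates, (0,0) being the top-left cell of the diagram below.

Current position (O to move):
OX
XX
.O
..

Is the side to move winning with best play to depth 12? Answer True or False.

O winning at [OX/XX/.O/..]: False

p1 O@[OX/XX/.O/..]: (2,0)[OX/XX/OO/..]+0* (3,0)[OX/XX/.O/O.]+0 (3,1)[OX/XX/.O/.O]+0
p2 X@[OX/XX/OO/..]: (3,0)[OX/XX/OO/X.]+0* (3,1)[OX/XX/OO/.X]+0
p3 O@[OX/XX/OO/X.]: (3,1)[OX/XX/OO/XO]+0*
p4 X@[OX/XX/OO/XO] terminal +0; root [OX/XX/.O/..] d12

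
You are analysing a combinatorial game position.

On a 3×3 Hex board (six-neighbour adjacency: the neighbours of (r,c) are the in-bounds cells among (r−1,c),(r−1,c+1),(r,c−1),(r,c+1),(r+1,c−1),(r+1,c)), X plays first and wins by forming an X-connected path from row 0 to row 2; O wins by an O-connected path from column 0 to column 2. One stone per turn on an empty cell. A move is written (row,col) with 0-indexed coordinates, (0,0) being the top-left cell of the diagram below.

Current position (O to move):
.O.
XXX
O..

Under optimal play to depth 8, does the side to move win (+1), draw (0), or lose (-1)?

value(.O./XXX/O.., O) = -1

ply 1, O at .O./XXX/O.. | (0,0)=-1→OO./XXX/O..*; (0,2)=-1→.OO/XXX/O..; (2,1)=-1→.O./XXX/OO.; (2,2)=-1→.O./XXX/O.O
ply 2, X at OO./XXX/O.. | (0,2)=+1→OOX/XXX/O..*; (2,1)=-1→OO./XXX/OX.; (2,2)=-1→OO./XXX/O.X
ply 3, O at OOX/XXX/O.. | (2,1)=-1→OOX/XXX/OO.*; (2,2)=-1→OOX/XXX/O.O
ply 4, X at OOX/XXX/OO. | (2,2)=+1→OOX/XXX/OOX*
ply 5: OOX/XXX/OOX is terminal -1 (O); from .O./XXX/O.. depth 8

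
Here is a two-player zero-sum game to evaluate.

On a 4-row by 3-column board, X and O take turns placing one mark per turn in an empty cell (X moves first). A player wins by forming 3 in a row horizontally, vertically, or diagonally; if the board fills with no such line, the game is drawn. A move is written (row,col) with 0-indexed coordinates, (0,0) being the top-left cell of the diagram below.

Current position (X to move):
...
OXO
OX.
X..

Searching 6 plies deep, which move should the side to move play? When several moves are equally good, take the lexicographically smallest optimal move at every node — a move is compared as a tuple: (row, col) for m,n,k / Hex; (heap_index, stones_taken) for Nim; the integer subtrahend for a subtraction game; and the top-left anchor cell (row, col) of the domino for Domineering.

X's best at [.../OXO/OX./X..]: (0,0)

[.../OXO/OX./X..] X move#1: (0,0):+1/X../OXO/OX./X..*, (0,1):+1/.X./OXO/OX./X.., (0,2):-1/..X/OXO/OX./X.., (2,2):-1/.../OXO/OXX/X.., (3,1):+1/.../OXO/OX./XX., (3,2):-1/.../OXO/OX./X.X
[X../OXO/OX./X..] O move#2: (0,1):-1/XO./OXO/OX./X..*, (0,2):-1/X.O/OXO/OX./X.., (2,2):-1/X../OXO/OXO/X.., (3,1):-1/X../OXO/OX./XO., (3,2):-1/X../OXO/OX./X.O
[XO./OXO/OX./X..] X move#3: (0,2):+1/XOX/OXO/OX./X..*, (2,2):+1/XO./OXO/OXX/X.., (3,1):+1/XO./OXO/OX./XX., (3,2):+1/XO./OXO/OX./X.X
[XOX/OXO/OX./X..] O move#4: (2,2):-1/XOX/OXO/OXO/X..*, (3,1):-1/XOX/OXO/OX./XO., (3,2):-1/XOX/OXO/OX./X.O
[XOX/OXO/OXO/X..] X move#5: (3,1):+1/XOX/OXO/OXO/XX.*, (3,2):+0/XOX/OXO/OXO/X.X
[XOX/OXO/OXO/XX.] end (terminal -1, O#6); searched .../OXO/OX./X.. to 6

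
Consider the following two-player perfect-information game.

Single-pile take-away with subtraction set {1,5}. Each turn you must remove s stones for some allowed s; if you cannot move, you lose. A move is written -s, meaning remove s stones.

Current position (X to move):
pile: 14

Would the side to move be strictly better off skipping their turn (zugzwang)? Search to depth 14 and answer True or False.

[14] X move#1: -1:-1/13*, -5:-1/9
[13] O move#2: -1:+1/12*, -5:+1/8
[12] X move#3: -1:-1/11*, -5:-1/7
[11] O move#4: -1:+1/10*, -5:+1/6
[10] X move#5: -1:-1/9*, -5:-1/5
[9] O move#6: -1:+1/8*, -5:+1/4
[8] X move#7: -1:-1/7*, -5:-1/3
[7] O move#8: -1:+1/6*, -5:+1/2
[6] X move#9: -1:-1/5*, -5:-1/1
[5] O move#10: -1:+1/4*, -5:+1/0
[4] X move#11: -1:-1/3*
[3] O move#12: -1:+1/2*
[2] X move#13: -1:-1/1*
[1] O move#14: -1:+1/0*
[0] end (terminal -1, X#15); searched 14 to 14
if X skipped the turn, O would face:
~ [14] O move#1: -1:-1/13*, -5:-1/9
~ [13] X move#2: -1:+1/12*, -5:+1/8
~ [12] O move#3: -1:-1/11*, -5:-1/7
~ [11] X move#4: -1:+1/10*, -5:+1/6
~ [10] O move#5: -1:-1/9*, -5:-1/5
~ [9] X move#6: -1:+1/8*, -5:+1/4
~ [8] O move#7: -1:-1/7*, -5:-1/3
~ [7] X move#8: -1:+1/6*, -5:+1/2
~ [6] O move#9: -1:-1/5*, -5:-1/1
~ [5] X move#10: -1:+1/4*, -5:+1/0
~ [4] O move#11: -1:-1/3*
~ [3] X move#12: -1:+1/2*
~ [2] O move#13: -1:-1/1*
~ [1] X move#14: -1:+1/0*
~ [0] end (terminal -1, O#15); searched 14 to 14
compare (X): move=-1 vs pass=+1

zugzwang(14, X) = True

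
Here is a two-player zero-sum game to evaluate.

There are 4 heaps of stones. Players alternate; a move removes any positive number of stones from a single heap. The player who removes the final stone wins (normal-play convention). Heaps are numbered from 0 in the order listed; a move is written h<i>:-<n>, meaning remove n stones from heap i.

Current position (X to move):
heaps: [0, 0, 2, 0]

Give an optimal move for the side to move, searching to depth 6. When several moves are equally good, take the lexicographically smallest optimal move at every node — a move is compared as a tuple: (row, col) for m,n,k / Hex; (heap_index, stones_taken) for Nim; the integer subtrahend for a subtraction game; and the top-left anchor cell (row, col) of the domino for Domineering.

[(0,0,2,0)] X move#1: h2:-1:-1/(0,0,1,0), h2:-2:+1/(0,0,0,0)*
[(0,0,0,0)] end (terminal -1, O#2); searched (0,0,2,0) to 6

X's best at [(0,0,2,0)]: h2:-2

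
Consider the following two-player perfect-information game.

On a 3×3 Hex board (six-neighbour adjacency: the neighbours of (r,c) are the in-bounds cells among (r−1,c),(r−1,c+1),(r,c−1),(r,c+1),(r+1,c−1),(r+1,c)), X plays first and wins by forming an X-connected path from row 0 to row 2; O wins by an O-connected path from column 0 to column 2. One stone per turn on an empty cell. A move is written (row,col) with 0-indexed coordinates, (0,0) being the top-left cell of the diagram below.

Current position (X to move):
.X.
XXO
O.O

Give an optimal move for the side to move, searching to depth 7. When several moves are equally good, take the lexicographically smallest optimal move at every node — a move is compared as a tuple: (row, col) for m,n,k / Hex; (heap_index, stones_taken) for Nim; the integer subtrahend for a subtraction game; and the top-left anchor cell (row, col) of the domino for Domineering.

X's best at [.X./XXO/O.O]: (2,1)

ply 1, X at .X./XXO/O.O | (0,0)=-1→XX./XXO/O.O; (0,2)=-1→.XX/XXO/O.O; (2,1)=+1→.X./XXO/OXO*
ply 2: .X./XXO/OXO is terminal -1 (O); from .X./XXO/O.O depth 7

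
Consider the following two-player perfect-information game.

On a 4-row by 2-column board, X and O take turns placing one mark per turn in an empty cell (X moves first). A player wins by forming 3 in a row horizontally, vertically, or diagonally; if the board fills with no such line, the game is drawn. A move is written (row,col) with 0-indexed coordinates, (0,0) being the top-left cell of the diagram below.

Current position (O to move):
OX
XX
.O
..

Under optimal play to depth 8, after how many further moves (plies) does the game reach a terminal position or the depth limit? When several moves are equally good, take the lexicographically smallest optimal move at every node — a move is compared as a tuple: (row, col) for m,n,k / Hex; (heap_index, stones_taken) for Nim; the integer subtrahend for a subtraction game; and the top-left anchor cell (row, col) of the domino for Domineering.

PV length from [OX/XX/.O/..]: 3 plies

p1 O@[OX/XX/.O/..]: (2,0)[OX/XX/OO/..]+0* (3,0)[OX/XX/.O/O.]+0 (3,1)[OX/XX/.O/.O]+0
p2 X@[OX/XX/OO/..]: (3,0)[OX/XX/OO/X.]+0* (3,1)[OX/XX/OO/.X]+0
p3 O@[OX/XX/OO/X.]: (3,1)[OX/XX/OO/XO]+0*
p4 X@[OX/XX/OO/XO] terminal +0; root [OX/XX/.O/..] d8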